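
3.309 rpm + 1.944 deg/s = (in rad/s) 0.3804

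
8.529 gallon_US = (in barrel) 0.2031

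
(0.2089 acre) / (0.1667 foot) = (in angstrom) 1.664e+14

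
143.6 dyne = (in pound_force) 0.0003228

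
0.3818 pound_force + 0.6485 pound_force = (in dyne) 4.583e+05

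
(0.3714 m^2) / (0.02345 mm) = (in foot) 5.196e+04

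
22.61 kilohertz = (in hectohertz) 226.1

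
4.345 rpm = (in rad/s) 0.455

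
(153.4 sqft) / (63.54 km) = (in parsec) 7.269e-21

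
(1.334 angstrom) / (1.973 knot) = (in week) 2.173e-16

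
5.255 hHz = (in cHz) 5.255e+04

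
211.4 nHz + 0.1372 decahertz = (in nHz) 1.372e+09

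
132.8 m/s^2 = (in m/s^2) 132.8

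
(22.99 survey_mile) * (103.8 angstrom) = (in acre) 9.49e-08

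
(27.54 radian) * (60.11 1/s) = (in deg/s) 9.485e+04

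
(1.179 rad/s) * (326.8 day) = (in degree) 1.907e+09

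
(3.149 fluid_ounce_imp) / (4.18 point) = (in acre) 1.499e-05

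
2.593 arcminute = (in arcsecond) 155.6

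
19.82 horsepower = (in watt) 1.478e+04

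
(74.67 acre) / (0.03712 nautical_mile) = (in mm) 4.396e+06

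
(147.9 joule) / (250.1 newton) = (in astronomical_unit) 3.953e-12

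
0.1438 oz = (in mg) 4077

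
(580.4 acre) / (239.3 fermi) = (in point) 2.782e+22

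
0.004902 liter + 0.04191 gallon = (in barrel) 0.001029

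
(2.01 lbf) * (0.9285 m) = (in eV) 5.181e+19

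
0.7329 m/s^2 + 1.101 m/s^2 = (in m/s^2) 1.834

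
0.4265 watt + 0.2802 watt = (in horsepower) 0.0009477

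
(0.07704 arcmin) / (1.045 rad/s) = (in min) 3.574e-07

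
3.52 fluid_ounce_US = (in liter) 0.1041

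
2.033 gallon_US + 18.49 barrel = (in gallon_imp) 648.3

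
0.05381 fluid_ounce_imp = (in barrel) 9.617e-06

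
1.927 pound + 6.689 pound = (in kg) 3.908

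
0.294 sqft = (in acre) 6.749e-06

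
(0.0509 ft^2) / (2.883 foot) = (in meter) 0.005381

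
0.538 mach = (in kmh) 659.5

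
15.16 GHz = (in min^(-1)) 9.096e+11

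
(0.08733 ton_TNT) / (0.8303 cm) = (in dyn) 4.401e+15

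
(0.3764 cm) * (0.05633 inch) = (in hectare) 5.385e-10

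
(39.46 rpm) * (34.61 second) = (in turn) 22.76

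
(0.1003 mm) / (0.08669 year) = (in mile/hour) 8.207e-11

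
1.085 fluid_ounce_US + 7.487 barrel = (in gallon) 314.5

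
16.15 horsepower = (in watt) 1.204e+04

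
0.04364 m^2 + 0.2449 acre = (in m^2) 991.1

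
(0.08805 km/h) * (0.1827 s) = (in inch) 0.1759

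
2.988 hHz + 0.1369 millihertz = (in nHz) 2.988e+11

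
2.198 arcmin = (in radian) 0.0006394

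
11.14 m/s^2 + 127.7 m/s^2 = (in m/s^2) 138.8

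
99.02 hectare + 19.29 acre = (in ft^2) 1.15e+07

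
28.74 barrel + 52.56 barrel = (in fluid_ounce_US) 4.371e+05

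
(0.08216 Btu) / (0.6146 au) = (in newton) 9.428e-10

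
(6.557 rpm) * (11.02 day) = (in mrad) 6.538e+08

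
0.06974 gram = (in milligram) 69.74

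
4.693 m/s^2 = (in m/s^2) 4.693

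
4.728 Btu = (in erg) 4.988e+10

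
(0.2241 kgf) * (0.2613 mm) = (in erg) 5743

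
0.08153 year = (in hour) 714.2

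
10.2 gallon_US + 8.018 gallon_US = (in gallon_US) 18.22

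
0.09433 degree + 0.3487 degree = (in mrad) 7.732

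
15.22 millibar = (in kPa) 1.522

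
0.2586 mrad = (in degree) 0.01482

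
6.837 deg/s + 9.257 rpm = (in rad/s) 1.089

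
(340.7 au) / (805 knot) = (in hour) 3.419e+07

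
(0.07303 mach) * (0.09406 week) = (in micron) 1.415e+12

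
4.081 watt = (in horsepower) 0.005473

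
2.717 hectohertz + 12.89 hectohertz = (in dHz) 1.561e+04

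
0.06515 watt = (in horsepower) 8.737e-05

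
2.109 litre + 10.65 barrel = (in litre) 1695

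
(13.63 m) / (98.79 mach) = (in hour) 1.126e-07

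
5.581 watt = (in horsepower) 0.007484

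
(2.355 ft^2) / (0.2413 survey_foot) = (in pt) 8432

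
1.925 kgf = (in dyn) 1.888e+06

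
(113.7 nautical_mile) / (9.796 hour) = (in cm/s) 597.1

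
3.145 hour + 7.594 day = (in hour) 185.4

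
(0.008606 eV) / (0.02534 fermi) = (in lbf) 1.223e-05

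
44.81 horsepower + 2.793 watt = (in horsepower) 44.81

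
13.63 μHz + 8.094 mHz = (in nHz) 8.108e+06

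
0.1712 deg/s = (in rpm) 0.02853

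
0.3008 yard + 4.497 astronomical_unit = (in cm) 6.727e+13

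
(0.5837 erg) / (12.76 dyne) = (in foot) 0.001501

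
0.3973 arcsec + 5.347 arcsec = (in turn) 4.432e-06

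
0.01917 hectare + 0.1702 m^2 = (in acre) 0.04741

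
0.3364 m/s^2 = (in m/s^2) 0.3364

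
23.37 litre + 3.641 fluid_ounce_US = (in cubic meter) 0.02348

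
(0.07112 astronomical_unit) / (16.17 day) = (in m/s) 7615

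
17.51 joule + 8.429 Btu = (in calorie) 2130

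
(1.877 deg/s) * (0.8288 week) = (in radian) 1.642e+04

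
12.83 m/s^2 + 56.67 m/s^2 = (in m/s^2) 69.5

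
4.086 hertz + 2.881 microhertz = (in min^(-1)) 245.2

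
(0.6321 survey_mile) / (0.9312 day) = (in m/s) 0.01264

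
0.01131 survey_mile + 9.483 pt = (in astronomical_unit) 1.217e-10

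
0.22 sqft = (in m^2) 0.02044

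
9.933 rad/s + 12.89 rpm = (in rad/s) 11.28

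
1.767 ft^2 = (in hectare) 1.642e-05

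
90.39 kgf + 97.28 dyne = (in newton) 886.4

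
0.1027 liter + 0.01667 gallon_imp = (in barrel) 0.001123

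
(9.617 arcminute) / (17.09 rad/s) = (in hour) 4.547e-08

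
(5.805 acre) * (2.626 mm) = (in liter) 6.169e+04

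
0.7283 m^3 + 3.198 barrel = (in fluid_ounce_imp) 4.353e+04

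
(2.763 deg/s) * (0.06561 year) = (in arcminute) 3.43e+08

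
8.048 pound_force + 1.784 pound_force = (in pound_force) 9.832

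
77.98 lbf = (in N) 346.9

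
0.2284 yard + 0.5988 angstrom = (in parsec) 6.768e-18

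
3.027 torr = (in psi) 0.05853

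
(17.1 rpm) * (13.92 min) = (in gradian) 9.521e+04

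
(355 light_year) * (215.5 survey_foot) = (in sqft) 2.375e+21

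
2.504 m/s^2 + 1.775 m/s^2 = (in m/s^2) 4.279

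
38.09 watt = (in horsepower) 0.05108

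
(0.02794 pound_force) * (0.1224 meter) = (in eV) 9.495e+16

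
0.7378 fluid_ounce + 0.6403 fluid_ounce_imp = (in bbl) 0.0002517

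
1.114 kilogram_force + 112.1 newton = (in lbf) 27.66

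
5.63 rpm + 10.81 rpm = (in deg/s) 98.64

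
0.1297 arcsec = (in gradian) 4.003e-05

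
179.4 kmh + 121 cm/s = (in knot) 99.22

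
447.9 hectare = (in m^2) 4.479e+06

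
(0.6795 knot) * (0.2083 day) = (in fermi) 6.291e+18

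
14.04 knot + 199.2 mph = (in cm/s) 9627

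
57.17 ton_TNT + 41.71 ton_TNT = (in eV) 2.582e+30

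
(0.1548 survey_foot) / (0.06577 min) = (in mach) 3.511e-05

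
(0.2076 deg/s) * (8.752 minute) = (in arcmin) 6541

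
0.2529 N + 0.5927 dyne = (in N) 0.2529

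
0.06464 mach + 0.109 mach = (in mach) 0.1736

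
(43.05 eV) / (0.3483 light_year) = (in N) 2.093e-33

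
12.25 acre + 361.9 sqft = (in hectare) 4.961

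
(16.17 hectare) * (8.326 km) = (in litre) 1.346e+12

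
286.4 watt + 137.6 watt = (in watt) 424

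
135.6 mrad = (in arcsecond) 2.797e+04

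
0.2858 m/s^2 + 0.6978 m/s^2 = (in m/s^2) 0.9836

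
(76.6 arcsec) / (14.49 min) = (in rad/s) 4.272e-07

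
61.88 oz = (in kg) 1.754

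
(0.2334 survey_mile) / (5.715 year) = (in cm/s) 0.0002084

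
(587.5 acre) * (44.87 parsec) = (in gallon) 8.696e+26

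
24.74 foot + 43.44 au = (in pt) 1.842e+16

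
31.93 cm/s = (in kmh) 1.149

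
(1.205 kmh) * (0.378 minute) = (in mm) 7592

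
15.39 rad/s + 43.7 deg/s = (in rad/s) 16.15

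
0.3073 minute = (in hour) 0.005122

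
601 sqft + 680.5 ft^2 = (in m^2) 119.1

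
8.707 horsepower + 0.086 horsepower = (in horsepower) 8.793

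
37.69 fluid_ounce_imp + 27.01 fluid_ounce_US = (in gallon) 0.4939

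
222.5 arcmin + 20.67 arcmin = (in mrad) 70.74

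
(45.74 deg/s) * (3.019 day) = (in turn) 3.314e+04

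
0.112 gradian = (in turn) 0.00028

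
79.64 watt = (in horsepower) 0.1068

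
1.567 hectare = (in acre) 3.872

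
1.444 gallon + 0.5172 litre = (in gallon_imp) 1.316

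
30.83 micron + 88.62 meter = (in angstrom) 8.862e+11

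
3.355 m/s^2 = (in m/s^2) 3.355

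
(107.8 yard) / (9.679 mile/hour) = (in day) 0.0002637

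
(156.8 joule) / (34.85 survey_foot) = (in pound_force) 3.318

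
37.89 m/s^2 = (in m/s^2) 37.89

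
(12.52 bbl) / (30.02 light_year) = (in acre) 1.732e-21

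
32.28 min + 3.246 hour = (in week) 0.02252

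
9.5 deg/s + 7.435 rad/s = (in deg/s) 435.5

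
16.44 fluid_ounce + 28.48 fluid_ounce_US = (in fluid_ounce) 44.92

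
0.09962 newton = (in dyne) 9962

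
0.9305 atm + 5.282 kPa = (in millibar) 995.6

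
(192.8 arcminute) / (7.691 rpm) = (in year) 2.208e-09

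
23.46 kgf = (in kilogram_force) 23.46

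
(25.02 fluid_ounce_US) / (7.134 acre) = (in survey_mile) 1.593e-11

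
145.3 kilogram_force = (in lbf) 320.3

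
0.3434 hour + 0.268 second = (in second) 1237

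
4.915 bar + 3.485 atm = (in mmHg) 6335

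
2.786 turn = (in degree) 1003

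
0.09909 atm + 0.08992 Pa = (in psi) 1.456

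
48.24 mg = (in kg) 4.824e-05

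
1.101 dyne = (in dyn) 1.101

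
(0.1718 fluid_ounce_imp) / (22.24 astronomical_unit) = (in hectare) 1.467e-22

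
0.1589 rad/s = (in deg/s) 9.104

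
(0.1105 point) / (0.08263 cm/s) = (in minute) 0.0007863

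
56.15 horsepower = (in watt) 4.187e+04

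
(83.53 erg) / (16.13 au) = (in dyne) 3.462e-13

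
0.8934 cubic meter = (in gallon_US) 236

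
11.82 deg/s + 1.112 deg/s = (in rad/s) 0.2257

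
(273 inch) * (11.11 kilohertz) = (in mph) 1.723e+05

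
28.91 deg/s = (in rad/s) 0.5046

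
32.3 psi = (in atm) 2.198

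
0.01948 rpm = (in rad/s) 0.00204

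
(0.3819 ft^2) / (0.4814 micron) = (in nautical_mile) 39.8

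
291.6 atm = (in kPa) 2.955e+04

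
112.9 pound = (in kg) 51.21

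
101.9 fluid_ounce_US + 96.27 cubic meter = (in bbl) 605.5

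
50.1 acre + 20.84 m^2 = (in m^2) 2.028e+05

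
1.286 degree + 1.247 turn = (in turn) 1.251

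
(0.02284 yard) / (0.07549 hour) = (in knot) 0.0001494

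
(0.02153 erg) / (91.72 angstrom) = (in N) 0.2347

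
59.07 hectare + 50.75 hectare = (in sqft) 1.182e+07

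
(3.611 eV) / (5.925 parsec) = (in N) 3.164e-36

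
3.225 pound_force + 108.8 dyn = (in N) 14.35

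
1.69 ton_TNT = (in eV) 4.413e+28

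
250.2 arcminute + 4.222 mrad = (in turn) 0.01226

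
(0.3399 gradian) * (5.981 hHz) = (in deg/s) 183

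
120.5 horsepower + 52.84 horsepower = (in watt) 1.293e+05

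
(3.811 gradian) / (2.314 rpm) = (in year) 7.834e-09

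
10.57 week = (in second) 6.393e+06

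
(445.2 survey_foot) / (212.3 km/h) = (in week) 3.805e-06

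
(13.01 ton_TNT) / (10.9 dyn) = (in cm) 4.994e+16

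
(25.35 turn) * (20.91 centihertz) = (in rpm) 318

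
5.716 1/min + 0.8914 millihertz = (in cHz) 9.616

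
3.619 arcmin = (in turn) 0.0001675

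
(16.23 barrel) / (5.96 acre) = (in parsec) 3.467e-21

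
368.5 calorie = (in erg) 1.542e+10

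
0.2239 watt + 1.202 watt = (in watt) 1.426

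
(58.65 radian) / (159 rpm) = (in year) 1.117e-07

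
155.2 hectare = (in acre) 383.5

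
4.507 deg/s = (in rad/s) 0.07866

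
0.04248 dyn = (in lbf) 9.55e-08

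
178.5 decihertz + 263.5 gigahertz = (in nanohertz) 2.635e+20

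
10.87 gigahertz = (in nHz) 1.087e+19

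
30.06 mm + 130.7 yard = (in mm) 1.195e+05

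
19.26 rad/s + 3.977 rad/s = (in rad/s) 23.24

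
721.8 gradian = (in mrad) 1.134e+04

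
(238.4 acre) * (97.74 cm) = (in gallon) 2.491e+08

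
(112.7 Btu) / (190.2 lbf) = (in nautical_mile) 0.07589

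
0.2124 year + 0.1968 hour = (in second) 6.699e+06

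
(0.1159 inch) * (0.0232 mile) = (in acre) 2.716e-05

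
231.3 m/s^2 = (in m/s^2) 231.3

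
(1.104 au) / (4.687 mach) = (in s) 1.035e+08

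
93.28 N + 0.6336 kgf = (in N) 99.49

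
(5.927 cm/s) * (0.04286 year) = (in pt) 2.271e+08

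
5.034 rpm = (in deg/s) 30.2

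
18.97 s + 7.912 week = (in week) 7.912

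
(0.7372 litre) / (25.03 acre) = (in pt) 2.063e-05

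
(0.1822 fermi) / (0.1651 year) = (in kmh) 1.26e-22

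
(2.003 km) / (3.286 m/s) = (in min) 10.16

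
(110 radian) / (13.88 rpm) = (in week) 0.0001251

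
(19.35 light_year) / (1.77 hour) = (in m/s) 2.873e+13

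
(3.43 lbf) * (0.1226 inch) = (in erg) 4.751e+05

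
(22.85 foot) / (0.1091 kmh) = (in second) 229.8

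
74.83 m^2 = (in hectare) 0.007483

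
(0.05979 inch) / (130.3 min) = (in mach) 5.705e-10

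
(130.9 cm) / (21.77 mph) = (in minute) 0.002242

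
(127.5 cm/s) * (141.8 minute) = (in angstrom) 1.085e+14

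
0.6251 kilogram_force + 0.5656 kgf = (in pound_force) 2.625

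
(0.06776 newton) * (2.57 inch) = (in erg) 4.423e+04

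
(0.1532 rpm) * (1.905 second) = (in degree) 1.751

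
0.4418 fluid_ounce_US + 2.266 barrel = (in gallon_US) 95.18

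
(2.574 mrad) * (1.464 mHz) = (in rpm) 3.598e-05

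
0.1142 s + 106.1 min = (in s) 6366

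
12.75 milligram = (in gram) 0.01275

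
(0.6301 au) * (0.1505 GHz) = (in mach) 4.166e+16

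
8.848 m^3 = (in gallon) 2337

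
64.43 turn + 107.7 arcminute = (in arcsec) 8.351e+07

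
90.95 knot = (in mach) 0.1374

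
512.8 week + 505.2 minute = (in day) 3590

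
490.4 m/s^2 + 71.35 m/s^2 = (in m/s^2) 561.8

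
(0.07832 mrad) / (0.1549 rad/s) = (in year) 1.603e-11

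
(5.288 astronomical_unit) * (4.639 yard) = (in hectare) 3.356e+08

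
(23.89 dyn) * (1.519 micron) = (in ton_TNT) 8.673e-20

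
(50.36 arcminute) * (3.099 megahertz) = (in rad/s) 4.54e+04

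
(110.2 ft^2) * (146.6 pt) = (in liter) 529.5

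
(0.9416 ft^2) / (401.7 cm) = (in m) 0.02178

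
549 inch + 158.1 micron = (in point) 3.953e+04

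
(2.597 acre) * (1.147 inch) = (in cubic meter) 306.2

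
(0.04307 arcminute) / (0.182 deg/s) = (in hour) 1.096e-06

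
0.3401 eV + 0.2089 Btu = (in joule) 220.4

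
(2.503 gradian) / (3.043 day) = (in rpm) 1.428e-06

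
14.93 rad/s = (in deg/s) 855.4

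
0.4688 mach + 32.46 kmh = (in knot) 327.8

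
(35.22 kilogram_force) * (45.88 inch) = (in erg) 4.025e+09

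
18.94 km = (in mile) 11.77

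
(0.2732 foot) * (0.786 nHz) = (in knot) 1.272e-10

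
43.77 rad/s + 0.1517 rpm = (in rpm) 418.1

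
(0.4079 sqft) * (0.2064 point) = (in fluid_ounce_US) 0.0933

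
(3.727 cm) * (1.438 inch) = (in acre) 3.364e-07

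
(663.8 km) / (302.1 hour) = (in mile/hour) 1.365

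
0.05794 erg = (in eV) 3.616e+10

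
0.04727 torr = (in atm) 6.22e-05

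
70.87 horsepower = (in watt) 5.285e+04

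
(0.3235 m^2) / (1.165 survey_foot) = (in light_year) 9.63e-17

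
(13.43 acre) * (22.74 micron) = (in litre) 1236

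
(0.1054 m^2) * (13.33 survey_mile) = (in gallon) 5.973e+05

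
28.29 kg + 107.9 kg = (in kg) 136.2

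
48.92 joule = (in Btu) 0.04637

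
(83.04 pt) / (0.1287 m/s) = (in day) 2.634e-06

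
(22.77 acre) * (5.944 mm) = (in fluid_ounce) 1.852e+07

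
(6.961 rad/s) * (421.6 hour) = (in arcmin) 3.632e+10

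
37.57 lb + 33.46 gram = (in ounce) 602.3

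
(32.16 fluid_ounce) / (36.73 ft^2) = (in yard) 0.0003048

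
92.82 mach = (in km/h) 1.138e+05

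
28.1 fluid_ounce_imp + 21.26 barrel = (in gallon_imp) 743.7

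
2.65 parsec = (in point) 2.318e+20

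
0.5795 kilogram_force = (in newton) 5.683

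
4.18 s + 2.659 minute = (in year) 5.192e-06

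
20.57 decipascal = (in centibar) 0.002057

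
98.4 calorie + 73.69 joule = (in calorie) 116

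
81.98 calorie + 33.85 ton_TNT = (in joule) 1.416e+11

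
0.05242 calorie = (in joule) 0.2193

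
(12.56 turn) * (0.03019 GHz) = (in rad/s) 2.382e+09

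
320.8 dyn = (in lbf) 0.0007212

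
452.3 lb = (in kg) 205.2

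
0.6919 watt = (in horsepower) 0.0009279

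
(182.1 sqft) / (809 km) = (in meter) 2.091e-05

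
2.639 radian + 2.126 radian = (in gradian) 303.3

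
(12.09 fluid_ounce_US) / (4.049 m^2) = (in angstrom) 8.83e+05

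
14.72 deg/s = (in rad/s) 0.2569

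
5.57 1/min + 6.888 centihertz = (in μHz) 1.617e+05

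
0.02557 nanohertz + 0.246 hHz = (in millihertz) 2.46e+04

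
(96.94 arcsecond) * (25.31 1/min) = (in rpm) 0.001893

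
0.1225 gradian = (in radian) 0.001924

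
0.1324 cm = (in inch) 0.05213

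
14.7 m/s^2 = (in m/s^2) 14.7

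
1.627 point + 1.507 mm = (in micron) 2081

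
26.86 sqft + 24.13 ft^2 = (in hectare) 0.0004737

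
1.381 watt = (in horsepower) 0.001852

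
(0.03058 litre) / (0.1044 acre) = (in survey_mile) 4.497e-11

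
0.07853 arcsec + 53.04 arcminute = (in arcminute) 53.04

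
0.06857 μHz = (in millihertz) 6.857e-05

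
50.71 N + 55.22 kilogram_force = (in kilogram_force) 60.39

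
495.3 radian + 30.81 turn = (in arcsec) 1.421e+08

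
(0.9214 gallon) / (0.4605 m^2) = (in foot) 0.02485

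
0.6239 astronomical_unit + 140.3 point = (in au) 0.6239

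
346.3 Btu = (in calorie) 8.732e+04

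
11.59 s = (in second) 11.59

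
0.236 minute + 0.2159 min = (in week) 4.483e-05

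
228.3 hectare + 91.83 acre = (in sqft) 2.857e+07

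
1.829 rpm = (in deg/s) 10.97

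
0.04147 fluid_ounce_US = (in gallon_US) 0.000324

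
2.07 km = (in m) 2070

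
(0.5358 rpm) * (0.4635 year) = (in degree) 4.699e+07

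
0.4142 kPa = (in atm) 0.004088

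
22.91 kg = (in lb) 50.51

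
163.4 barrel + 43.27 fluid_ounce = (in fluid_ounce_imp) 9.144e+05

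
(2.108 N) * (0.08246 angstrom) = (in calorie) 4.155e-12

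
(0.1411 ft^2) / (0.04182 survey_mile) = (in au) 1.302e-15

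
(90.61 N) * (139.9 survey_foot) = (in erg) 3.864e+10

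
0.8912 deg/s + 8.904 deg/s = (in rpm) 1.633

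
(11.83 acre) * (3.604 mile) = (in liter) 2.777e+11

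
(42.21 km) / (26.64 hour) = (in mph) 0.9845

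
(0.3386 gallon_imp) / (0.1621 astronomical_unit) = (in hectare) 6.348e-18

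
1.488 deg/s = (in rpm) 0.248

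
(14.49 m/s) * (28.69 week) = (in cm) 2.514e+10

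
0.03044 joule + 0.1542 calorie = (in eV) 4.217e+18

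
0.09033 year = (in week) 4.71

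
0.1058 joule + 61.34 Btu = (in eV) 4.039e+23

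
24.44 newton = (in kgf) 2.492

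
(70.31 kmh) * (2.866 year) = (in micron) 1.765e+15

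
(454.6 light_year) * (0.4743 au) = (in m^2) 3.052e+29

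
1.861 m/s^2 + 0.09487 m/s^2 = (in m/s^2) 1.956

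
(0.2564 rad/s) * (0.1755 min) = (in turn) 0.4297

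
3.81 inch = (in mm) 96.77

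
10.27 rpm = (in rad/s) 1.075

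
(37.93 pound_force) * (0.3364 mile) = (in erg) 9.134e+11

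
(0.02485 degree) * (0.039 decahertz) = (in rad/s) 0.0001691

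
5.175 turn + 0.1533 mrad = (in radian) 32.52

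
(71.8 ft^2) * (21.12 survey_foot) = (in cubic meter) 42.94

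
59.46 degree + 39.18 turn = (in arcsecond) 5.099e+07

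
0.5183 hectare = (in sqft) 5.579e+04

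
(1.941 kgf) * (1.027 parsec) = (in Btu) 5.717e+14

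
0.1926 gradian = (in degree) 0.1733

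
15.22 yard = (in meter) 13.92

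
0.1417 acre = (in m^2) 573.4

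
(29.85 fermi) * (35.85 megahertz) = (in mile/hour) 2.394e-06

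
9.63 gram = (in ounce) 0.3397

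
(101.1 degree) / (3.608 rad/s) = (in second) 0.4891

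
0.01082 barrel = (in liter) 1.72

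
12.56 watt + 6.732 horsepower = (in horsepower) 6.749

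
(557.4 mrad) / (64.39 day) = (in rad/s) 1.002e-07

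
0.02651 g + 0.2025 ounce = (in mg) 5767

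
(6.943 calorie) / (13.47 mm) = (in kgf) 219.9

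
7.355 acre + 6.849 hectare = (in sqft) 1.058e+06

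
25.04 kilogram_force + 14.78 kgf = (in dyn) 3.905e+07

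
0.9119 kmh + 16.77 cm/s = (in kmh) 1.516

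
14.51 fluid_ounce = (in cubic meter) 0.0004291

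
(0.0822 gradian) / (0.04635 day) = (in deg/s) 1.847e-05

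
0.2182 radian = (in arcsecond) 4.501e+04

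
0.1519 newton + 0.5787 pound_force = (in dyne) 2.726e+05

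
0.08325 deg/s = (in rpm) 0.01388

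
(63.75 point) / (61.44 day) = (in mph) 9.477e-09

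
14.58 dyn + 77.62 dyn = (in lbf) 0.0002073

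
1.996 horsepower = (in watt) 1488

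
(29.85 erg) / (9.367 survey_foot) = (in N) 1.046e-06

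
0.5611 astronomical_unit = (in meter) 8.394e+10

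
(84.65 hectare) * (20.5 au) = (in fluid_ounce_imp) 9.137e+22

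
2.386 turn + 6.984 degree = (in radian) 15.11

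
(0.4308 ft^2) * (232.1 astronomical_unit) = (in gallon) 3.671e+14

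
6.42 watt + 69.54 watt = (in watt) 75.96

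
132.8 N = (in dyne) 1.328e+07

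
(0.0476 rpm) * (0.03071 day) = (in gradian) 842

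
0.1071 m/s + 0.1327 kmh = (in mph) 0.322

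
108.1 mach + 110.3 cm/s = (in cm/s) 3.681e+06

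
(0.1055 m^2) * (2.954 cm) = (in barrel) 0.0196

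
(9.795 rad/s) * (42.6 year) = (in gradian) 8.377e+11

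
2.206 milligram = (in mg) 2.206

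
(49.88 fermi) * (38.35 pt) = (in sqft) 7.264e-15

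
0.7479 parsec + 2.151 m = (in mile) 1.434e+13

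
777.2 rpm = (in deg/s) 4663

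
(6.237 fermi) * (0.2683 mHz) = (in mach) 4.914e-21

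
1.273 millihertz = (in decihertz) 0.01273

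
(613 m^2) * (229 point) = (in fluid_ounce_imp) 1.743e+06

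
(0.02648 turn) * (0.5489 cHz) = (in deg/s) 0.05233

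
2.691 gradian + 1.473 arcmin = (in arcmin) 146.8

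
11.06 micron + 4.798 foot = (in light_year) 1.546e-16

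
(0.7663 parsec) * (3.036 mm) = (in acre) 1.774e+10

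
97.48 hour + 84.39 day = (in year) 0.2423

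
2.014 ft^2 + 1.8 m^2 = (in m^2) 1.987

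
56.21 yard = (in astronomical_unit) 3.436e-10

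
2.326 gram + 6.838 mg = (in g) 2.333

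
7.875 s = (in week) 1.302e-05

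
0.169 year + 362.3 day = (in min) 6.105e+05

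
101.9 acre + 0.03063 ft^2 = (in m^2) 4.124e+05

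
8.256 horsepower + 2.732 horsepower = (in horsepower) 10.99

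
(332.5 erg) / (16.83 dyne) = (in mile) 0.0001228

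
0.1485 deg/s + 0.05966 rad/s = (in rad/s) 0.06225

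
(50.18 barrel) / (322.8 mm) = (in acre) 0.006107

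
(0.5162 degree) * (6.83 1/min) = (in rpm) 0.009793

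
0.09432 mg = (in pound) 2.079e-07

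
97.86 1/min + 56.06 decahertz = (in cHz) 5.622e+04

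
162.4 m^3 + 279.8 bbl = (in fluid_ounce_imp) 7.281e+06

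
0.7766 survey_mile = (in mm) 1.25e+06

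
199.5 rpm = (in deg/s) 1197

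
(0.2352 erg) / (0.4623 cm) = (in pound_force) 1.144e-06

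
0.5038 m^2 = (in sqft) 5.423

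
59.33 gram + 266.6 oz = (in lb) 16.79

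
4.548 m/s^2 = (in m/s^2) 4.548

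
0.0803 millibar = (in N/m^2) 8.03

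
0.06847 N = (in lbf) 0.01539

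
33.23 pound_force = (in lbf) 33.23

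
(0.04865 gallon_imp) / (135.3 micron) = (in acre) 0.0004039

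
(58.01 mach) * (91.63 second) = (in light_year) 1.913e-10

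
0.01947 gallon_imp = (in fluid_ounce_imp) 3.115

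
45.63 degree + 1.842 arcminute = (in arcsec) 1.644e+05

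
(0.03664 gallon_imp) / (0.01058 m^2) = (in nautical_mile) 8.501e-06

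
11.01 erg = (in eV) 6.872e+12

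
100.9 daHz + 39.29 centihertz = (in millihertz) 1.009e+06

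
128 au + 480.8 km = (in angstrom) 1.915e+23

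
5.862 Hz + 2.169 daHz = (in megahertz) 2.755e-05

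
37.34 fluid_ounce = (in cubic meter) 0.001104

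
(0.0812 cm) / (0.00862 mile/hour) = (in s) 0.2107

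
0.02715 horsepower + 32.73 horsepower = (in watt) 2.443e+04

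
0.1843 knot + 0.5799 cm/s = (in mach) 0.0002955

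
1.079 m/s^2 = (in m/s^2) 1.079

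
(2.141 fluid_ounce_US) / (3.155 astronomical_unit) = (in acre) 3.315e-20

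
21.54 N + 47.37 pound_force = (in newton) 232.3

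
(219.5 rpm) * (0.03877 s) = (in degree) 51.06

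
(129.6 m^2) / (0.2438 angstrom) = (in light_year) 0.0005619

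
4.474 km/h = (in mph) 2.78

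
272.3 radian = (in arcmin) 9.361e+05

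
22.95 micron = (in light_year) 2.426e-21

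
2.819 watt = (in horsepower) 0.00378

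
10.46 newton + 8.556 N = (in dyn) 1.902e+06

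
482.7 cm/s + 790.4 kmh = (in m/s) 224.4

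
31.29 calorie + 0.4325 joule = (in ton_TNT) 3.139e-08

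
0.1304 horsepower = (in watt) 97.24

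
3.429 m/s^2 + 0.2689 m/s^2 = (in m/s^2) 3.698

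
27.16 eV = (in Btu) 4.124e-21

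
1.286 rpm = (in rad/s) 0.1347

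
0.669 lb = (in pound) 0.669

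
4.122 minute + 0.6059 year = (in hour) 5308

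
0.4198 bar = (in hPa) 419.8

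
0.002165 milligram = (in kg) 2.165e-09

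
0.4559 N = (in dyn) 4.559e+04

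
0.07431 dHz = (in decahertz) 0.0007431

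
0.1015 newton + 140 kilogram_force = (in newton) 1373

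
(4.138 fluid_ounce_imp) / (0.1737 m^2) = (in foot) 0.002221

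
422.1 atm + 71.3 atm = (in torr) 3.75e+05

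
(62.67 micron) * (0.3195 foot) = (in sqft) 6.569e-05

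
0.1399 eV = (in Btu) 2.124e-23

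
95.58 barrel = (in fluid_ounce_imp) 5.348e+05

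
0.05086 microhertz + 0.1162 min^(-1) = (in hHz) 1.937e-05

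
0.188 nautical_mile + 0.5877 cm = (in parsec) 1.128e-14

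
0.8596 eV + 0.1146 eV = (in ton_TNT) 3.73e-29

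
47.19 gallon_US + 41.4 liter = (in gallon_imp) 48.4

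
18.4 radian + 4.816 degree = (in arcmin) 6.354e+04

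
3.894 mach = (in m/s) 1326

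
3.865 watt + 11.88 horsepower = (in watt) 8863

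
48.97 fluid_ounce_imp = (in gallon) 0.3676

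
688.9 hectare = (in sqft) 7.415e+07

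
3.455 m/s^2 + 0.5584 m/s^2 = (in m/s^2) 4.013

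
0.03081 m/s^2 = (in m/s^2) 0.03081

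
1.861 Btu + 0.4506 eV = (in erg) 1.963e+10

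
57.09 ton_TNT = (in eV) 1.491e+30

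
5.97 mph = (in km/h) 9.608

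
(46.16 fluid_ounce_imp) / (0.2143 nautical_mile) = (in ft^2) 3.557e-05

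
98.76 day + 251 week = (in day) 1856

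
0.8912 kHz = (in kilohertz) 0.8912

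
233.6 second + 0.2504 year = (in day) 91.4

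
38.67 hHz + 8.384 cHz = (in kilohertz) 3.867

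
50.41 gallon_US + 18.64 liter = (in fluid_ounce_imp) 7372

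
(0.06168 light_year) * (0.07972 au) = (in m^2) 6.959e+24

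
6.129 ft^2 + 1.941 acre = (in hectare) 0.7856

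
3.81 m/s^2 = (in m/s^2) 3.81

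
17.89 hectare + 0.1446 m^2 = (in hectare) 17.89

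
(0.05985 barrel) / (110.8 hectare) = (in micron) 0.008588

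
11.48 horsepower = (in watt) 8561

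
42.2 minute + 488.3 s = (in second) 3020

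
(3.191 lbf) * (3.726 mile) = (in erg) 8.511e+11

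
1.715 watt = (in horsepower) 0.0023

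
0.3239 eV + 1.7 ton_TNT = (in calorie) 1.7e+09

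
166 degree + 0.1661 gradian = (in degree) 166.1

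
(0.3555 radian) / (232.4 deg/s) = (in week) 1.449e-07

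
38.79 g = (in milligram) 3.879e+04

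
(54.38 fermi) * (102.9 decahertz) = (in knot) 1.088e-10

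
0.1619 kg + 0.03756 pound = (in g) 178.9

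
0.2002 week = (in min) 2018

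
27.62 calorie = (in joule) 115.6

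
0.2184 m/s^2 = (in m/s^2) 0.2184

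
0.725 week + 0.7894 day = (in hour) 140.7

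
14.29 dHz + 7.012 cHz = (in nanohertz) 1.499e+09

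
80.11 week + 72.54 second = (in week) 80.11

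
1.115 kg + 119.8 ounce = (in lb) 9.946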